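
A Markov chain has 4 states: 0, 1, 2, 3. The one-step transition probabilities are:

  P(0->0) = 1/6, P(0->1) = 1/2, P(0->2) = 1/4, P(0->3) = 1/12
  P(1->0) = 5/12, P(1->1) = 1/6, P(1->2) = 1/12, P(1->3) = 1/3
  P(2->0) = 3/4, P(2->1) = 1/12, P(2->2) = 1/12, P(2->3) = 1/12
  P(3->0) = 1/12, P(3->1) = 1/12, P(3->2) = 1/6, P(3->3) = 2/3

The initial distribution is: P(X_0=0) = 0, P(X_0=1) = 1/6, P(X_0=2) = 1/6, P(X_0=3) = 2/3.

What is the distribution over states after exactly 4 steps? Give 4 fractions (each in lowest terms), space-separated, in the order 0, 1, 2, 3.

Answer: 1903/6912 26881/124416 19999/124416 21641/62208

Derivation:
Propagating the distribution step by step (d_{t+1} = d_t * P):
d_0 = (0=0, 1=1/6, 2=1/6, 3=2/3)
  d_1[0] = 0*1/6 + 1/6*5/12 + 1/6*3/4 + 2/3*1/12 = 1/4
  d_1[1] = 0*1/2 + 1/6*1/6 + 1/6*1/12 + 2/3*1/12 = 7/72
  d_1[2] = 0*1/4 + 1/6*1/12 + 1/6*1/12 + 2/3*1/6 = 5/36
  d_1[3] = 0*1/12 + 1/6*1/3 + 1/6*1/12 + 2/3*2/3 = 37/72
d_1 = (0=1/4, 1=7/72, 2=5/36, 3=37/72)
  d_2[0] = 1/4*1/6 + 7/72*5/12 + 5/36*3/4 + 37/72*1/12 = 11/48
  d_2[1] = 1/4*1/2 + 7/72*1/6 + 5/36*1/12 + 37/72*1/12 = 169/864
  d_2[2] = 1/4*1/4 + 7/72*1/12 + 5/36*1/12 + 37/72*1/6 = 145/864
  d_2[3] = 1/4*1/12 + 7/72*1/3 + 5/36*1/12 + 37/72*2/3 = 11/27
d_2 = (0=11/48, 1=169/864, 2=145/864, 3=11/27)
  d_3[0] = 11/48*1/6 + 169/864*5/12 + 145/864*3/4 + 11/27*1/12 = 161/576
  d_3[1] = 11/48*1/2 + 169/864*1/6 + 145/864*1/12 + 11/27*1/12 = 2023/10368
  d_3[2] = 11/48*1/4 + 169/864*1/12 + 145/864*1/12 + 11/27*1/6 = 403/2592
  d_3[3] = 11/48*1/12 + 169/864*1/3 + 145/864*1/12 + 11/27*2/3 = 3835/10368
d_3 = (0=161/576, 1=2023/10368, 2=403/2592, 3=3835/10368)
  d_4[0] = 161/576*1/6 + 2023/10368*5/12 + 403/2592*3/4 + 3835/10368*1/12 = 1903/6912
  d_4[1] = 161/576*1/2 + 2023/10368*1/6 + 403/2592*1/12 + 3835/10368*1/12 = 26881/124416
  d_4[2] = 161/576*1/4 + 2023/10368*1/12 + 403/2592*1/12 + 3835/10368*1/6 = 19999/124416
  d_4[3] = 161/576*1/12 + 2023/10368*1/3 + 403/2592*1/12 + 3835/10368*2/3 = 21641/62208
d_4 = (0=1903/6912, 1=26881/124416, 2=19999/124416, 3=21641/62208)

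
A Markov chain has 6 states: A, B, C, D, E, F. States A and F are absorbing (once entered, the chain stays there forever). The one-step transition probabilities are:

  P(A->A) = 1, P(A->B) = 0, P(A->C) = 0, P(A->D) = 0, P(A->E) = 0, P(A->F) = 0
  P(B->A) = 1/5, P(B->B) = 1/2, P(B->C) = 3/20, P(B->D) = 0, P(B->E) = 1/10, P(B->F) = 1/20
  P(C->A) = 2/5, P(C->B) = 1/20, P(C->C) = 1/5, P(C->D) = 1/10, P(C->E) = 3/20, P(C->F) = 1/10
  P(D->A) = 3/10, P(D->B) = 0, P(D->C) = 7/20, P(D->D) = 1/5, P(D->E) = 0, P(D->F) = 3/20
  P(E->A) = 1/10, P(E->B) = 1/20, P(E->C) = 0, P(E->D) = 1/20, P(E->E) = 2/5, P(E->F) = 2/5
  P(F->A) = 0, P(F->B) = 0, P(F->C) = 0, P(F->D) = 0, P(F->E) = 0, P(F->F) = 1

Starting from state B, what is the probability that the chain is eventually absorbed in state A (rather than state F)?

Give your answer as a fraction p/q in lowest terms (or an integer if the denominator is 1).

Let a_i = P(absorbed in A | start in state i).
Boundary conditions: a_A = 1, a_F = 0.
For each transient state i, a_i = sum_j P(i->j) * a_j:
  a_B = 1/5*a_A + 1/2*a_B + 3/20*a_C + 0*a_D + 1/10*a_E + 1/20*a_F
  a_C = 2/5*a_A + 1/20*a_B + 1/5*a_C + 1/10*a_D + 3/20*a_E + 1/10*a_F
  a_D = 3/10*a_A + 0*a_B + 7/20*a_C + 1/5*a_D + 0*a_E + 3/20*a_F
  a_E = 1/10*a_A + 1/20*a_B + 0*a_C + 1/20*a_D + 2/5*a_E + 2/5*a_F

Substituting a_A = 1 and a_F = 0, rearrange to (I - Q) a = r where r[i] = P(i -> A):
  [1/2, -3/20, 0, -1/10] . (a_B, a_C, a_D, a_E) = 1/5
  [-1/20, 4/5, -1/10, -3/20] . (a_B, a_C, a_D, a_E) = 2/5
  [0, -7/20, 4/5, 0] . (a_B, a_C, a_D, a_E) = 3/10
  [-1/20, 0, -1/20, 3/5] . (a_B, a_C, a_D, a_E) = 1/10

Solving yields:
  a_B = 3031/4602
  a_C = 1558/2301
  a_D = 3089/4602
  a_E = 1277/4602

Starting state is B, so the absorption probability is a_B = 3031/4602.

Answer: 3031/4602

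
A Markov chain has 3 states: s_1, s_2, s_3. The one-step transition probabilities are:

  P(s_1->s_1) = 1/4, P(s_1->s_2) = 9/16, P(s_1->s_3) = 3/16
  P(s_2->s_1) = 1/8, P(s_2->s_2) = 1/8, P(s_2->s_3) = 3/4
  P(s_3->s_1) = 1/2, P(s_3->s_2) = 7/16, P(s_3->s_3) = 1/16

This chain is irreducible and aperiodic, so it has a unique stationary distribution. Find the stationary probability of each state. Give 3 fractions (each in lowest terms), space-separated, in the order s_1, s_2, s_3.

Answer: 7/24 13/36 25/72

Derivation:
The stationary distribution satisfies pi = pi * P, i.e.:
  pi_s_1 = 1/4*pi_s_1 + 1/8*pi_s_2 + 1/2*pi_s_3
  pi_s_2 = 9/16*pi_s_1 + 1/8*pi_s_2 + 7/16*pi_s_3
  pi_s_3 = 3/16*pi_s_1 + 3/4*pi_s_2 + 1/16*pi_s_3
with normalization: pi_s_1 + pi_s_2 + pi_s_3 = 1.

Using the first 2 balance equations plus normalization, the linear system A*pi = b is:
  [-3/4, 1/8, 1/2] . pi = 0
  [9/16, -7/8, 7/16] . pi = 0
  [1, 1, 1] . pi = 1

Solving yields:
  pi_s_1 = 7/24
  pi_s_2 = 13/36
  pi_s_3 = 25/72

Verification (pi * P):
  7/24*1/4 + 13/36*1/8 + 25/72*1/2 = 7/24 = pi_s_1  (ok)
  7/24*9/16 + 13/36*1/8 + 25/72*7/16 = 13/36 = pi_s_2  (ok)
  7/24*3/16 + 13/36*3/4 + 25/72*1/16 = 25/72 = pi_s_3  (ok)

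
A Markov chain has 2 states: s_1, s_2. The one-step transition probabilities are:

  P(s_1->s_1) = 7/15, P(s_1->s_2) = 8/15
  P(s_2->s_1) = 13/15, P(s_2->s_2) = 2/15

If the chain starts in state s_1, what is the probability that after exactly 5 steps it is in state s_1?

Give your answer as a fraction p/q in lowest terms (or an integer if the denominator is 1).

Computing P^5 by repeated multiplication:
P^1 =
  s_1: [7/15, 8/15]
  s_2: [13/15, 2/15]
P^2 =
  s_1: [17/25, 8/25]
  s_2: [13/25, 12/25]
P^3 =
  s_1: [223/375, 152/375]
  s_2: [247/375, 128/375]
P^4 =
  s_1: [393/625, 232/625]
  s_2: [377/625, 248/625]
P^5 =
  s_1: [5767/9375, 3608/9375]
  s_2: [5863/9375, 3512/9375]

(P^5)[s_1 -> s_1] = 5767/9375

Answer: 5767/9375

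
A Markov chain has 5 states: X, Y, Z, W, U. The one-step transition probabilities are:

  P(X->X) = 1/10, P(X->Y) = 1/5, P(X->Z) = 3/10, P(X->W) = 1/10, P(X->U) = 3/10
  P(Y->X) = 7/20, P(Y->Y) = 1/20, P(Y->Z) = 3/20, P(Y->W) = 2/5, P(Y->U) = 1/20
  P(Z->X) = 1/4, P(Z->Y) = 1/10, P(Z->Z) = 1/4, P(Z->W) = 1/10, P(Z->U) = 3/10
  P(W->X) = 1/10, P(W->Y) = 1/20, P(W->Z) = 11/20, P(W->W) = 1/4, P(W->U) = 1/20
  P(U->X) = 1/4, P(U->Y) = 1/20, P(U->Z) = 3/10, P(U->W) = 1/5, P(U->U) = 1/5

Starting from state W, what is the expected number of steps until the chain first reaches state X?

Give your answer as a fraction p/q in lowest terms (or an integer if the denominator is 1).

Let h_i = expected steps to first reach X from state i.
Boundary: h_X = 0.
First-step equations for the other states:
  h_Y = 1 + 7/20*h_X + 1/20*h_Y + 3/20*h_Z + 2/5*h_W + 1/20*h_U
  h_Z = 1 + 1/4*h_X + 1/10*h_Y + 1/4*h_Z + 1/10*h_W + 3/10*h_U
  h_W = 1 + 1/10*h_X + 1/20*h_Y + 11/20*h_Z + 1/4*h_W + 1/20*h_U
  h_U = 1 + 1/4*h_X + 1/20*h_Y + 3/10*h_Z + 1/5*h_W + 1/5*h_U

Substituting h_X = 0 and rearranging gives the linear system (I - Q) h = 1:
  [19/20, -3/20, -2/5, -1/20] . (h_Y, h_Z, h_W, h_U) = 1
  [-1/10, 3/4, -1/10, -3/10] . (h_Y, h_Z, h_W, h_U) = 1
  [-1/20, -11/20, 3/4, -1/20] . (h_Y, h_Z, h_W, h_U) = 1
  [-1/20, -3/10, -1/5, 4/5] . (h_Y, h_Z, h_W, h_U) = 1

Solving yields:
  h_Y = 153380/37473
  h_Z = 161420/37473
  h_W = 189520/37473
  h_U = 54780/12491

Starting state is W, so the expected hitting time is h_W = 189520/37473.

Answer: 189520/37473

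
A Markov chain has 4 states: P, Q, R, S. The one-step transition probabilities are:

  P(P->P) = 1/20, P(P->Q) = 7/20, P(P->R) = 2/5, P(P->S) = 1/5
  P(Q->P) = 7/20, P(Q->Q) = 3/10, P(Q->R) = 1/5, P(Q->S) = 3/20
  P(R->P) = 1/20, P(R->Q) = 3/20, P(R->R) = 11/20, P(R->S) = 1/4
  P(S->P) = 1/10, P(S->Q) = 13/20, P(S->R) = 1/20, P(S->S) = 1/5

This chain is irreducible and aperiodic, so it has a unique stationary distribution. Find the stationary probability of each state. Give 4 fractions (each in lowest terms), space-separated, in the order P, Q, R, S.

The stationary distribution satisfies pi = pi * P, i.e.:
  pi_P = 1/20*pi_P + 7/20*pi_Q + 1/20*pi_R + 1/10*pi_S
  pi_Q = 7/20*pi_P + 3/10*pi_Q + 3/20*pi_R + 13/20*pi_S
  pi_R = 2/5*pi_P + 1/5*pi_Q + 11/20*pi_R + 1/20*pi_S
  pi_S = 1/5*pi_P + 3/20*pi_Q + 1/4*pi_R + 1/5*pi_S
with normalization: pi_P + pi_Q + pi_R + pi_S = 1.

Using the first 3 balance equations plus normalization, the linear system A*pi = b is:
  [-19/20, 7/20, 1/20, 1/10] . pi = 0
  [7/20, -7/10, 3/20, 13/20] . pi = 0
  [2/5, 1/5, -9/20, 1/20] . pi = 0
  [1, 1, 1, 1] . pi = 1

Solving yields:
  pi_P = 1134/7121
  pi_Q = 2357/7121
  pi_R = 2213/7121
  pi_S = 1417/7121

Verification (pi * P):
  1134/7121*1/20 + 2357/7121*7/20 + 2213/7121*1/20 + 1417/7121*1/10 = 1134/7121 = pi_P  (ok)
  1134/7121*7/20 + 2357/7121*3/10 + 2213/7121*3/20 + 1417/7121*13/20 = 2357/7121 = pi_Q  (ok)
  1134/7121*2/5 + 2357/7121*1/5 + 2213/7121*11/20 + 1417/7121*1/20 = 2213/7121 = pi_R  (ok)
  1134/7121*1/5 + 2357/7121*3/20 + 2213/7121*1/4 + 1417/7121*1/5 = 1417/7121 = pi_S  (ok)

Answer: 1134/7121 2357/7121 2213/7121 1417/7121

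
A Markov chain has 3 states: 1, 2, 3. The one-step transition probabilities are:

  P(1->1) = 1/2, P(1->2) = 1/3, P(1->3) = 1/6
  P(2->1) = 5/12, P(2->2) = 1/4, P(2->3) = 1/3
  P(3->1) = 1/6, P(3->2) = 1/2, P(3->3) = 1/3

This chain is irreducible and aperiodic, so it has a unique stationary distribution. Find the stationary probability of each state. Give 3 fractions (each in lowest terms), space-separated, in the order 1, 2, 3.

Answer: 8/21 22/63 17/63

Derivation:
The stationary distribution satisfies pi = pi * P, i.e.:
  pi_1 = 1/2*pi_1 + 5/12*pi_2 + 1/6*pi_3
  pi_2 = 1/3*pi_1 + 1/4*pi_2 + 1/2*pi_3
  pi_3 = 1/6*pi_1 + 1/3*pi_2 + 1/3*pi_3
with normalization: pi_1 + pi_2 + pi_3 = 1.

Using the first 2 balance equations plus normalization, the linear system A*pi = b is:
  [-1/2, 5/12, 1/6] . pi = 0
  [1/3, -3/4, 1/2] . pi = 0
  [1, 1, 1] . pi = 1

Solving yields:
  pi_1 = 8/21
  pi_2 = 22/63
  pi_3 = 17/63

Verification (pi * P):
  8/21*1/2 + 22/63*5/12 + 17/63*1/6 = 8/21 = pi_1  (ok)
  8/21*1/3 + 22/63*1/4 + 17/63*1/2 = 22/63 = pi_2  (ok)
  8/21*1/6 + 22/63*1/3 + 17/63*1/3 = 17/63 = pi_3  (ok)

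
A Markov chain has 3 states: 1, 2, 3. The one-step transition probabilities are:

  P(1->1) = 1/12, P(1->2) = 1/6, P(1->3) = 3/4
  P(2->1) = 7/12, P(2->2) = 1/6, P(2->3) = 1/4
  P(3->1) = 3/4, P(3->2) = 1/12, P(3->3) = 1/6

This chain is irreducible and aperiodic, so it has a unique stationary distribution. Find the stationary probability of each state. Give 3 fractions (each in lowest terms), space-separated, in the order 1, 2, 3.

Answer: 97/222 29/222 16/37

Derivation:
The stationary distribution satisfies pi = pi * P, i.e.:
  pi_1 = 1/12*pi_1 + 7/12*pi_2 + 3/4*pi_3
  pi_2 = 1/6*pi_1 + 1/6*pi_2 + 1/12*pi_3
  pi_3 = 3/4*pi_1 + 1/4*pi_2 + 1/6*pi_3
with normalization: pi_1 + pi_2 + pi_3 = 1.

Using the first 2 balance equations plus normalization, the linear system A*pi = b is:
  [-11/12, 7/12, 3/4] . pi = 0
  [1/6, -5/6, 1/12] . pi = 0
  [1, 1, 1] . pi = 1

Solving yields:
  pi_1 = 97/222
  pi_2 = 29/222
  pi_3 = 16/37

Verification (pi * P):
  97/222*1/12 + 29/222*7/12 + 16/37*3/4 = 97/222 = pi_1  (ok)
  97/222*1/6 + 29/222*1/6 + 16/37*1/12 = 29/222 = pi_2  (ok)
  97/222*3/4 + 29/222*1/4 + 16/37*1/6 = 16/37 = pi_3  (ok)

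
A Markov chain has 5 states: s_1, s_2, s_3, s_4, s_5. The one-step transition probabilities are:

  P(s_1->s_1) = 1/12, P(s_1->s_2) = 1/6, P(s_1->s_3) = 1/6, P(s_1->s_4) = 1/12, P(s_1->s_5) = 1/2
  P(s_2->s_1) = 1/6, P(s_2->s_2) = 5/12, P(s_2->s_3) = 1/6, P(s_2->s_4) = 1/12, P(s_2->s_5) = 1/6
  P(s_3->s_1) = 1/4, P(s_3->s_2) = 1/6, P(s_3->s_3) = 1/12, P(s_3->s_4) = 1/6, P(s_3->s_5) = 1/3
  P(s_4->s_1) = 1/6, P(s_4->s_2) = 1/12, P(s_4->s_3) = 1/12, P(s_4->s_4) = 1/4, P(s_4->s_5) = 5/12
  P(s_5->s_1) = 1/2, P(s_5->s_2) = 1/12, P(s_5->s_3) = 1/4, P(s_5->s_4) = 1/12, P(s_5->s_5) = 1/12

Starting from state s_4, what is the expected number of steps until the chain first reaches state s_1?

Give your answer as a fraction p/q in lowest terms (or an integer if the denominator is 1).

Let h_i = expected steps to first reach s_1 from state i.
Boundary: h_s_1 = 0.
First-step equations for the other states:
  h_s_2 = 1 + 1/6*h_s_1 + 5/12*h_s_2 + 1/6*h_s_3 + 1/12*h_s_4 + 1/6*h_s_5
  h_s_3 = 1 + 1/4*h_s_1 + 1/6*h_s_2 + 1/12*h_s_3 + 1/6*h_s_4 + 1/3*h_s_5
  h_s_4 = 1 + 1/6*h_s_1 + 1/12*h_s_2 + 1/12*h_s_3 + 1/4*h_s_4 + 5/12*h_s_5
  h_s_5 = 1 + 1/2*h_s_1 + 1/12*h_s_2 + 1/4*h_s_3 + 1/12*h_s_4 + 1/12*h_s_5

Substituting h_s_1 = 0 and rearranging gives the linear system (I - Q) h = 1:
  [7/12, -1/6, -1/12, -1/6] . (h_s_2, h_s_3, h_s_4, h_s_5) = 1
  [-1/6, 11/12, -1/6, -1/3] . (h_s_2, h_s_3, h_s_4, h_s_5) = 1
  [-1/12, -1/12, 3/4, -5/12] . (h_s_2, h_s_3, h_s_4, h_s_5) = 1
  [-1/12, -1/4, -1/12, 11/12] . (h_s_2, h_s_3, h_s_4, h_s_5) = 1

Solving yields:
  h_s_2 = 672/167
  h_s_3 = 2916/835
  h_s_4 = 3084/835
  h_s_5 = 2292/835

Starting state is s_4, so the expected hitting time is h_s_4 = 3084/835.

Answer: 3084/835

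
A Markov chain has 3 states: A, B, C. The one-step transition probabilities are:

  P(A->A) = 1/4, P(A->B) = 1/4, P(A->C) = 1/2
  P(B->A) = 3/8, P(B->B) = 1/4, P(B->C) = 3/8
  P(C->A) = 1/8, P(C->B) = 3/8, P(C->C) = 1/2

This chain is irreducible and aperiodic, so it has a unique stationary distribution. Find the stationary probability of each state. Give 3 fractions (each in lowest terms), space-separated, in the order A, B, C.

The stationary distribution satisfies pi = pi * P, i.e.:
  pi_A = 1/4*pi_A + 3/8*pi_B + 1/8*pi_C
  pi_B = 1/4*pi_A + 1/4*pi_B + 3/8*pi_C
  pi_C = 1/2*pi_A + 3/8*pi_B + 1/2*pi_C
with normalization: pi_A + pi_B + pi_C = 1.

Using the first 2 balance equations plus normalization, the linear system A*pi = b is:
  [-3/4, 3/8, 1/8] . pi = 0
  [1/4, -3/4, 3/8] . pi = 0
  [1, 1, 1] . pi = 1

Solving yields:
  pi_A = 3/13
  pi_B = 4/13
  pi_C = 6/13

Verification (pi * P):
  3/13*1/4 + 4/13*3/8 + 6/13*1/8 = 3/13 = pi_A  (ok)
  3/13*1/4 + 4/13*1/4 + 6/13*3/8 = 4/13 = pi_B  (ok)
  3/13*1/2 + 4/13*3/8 + 6/13*1/2 = 6/13 = pi_C  (ok)

Answer: 3/13 4/13 6/13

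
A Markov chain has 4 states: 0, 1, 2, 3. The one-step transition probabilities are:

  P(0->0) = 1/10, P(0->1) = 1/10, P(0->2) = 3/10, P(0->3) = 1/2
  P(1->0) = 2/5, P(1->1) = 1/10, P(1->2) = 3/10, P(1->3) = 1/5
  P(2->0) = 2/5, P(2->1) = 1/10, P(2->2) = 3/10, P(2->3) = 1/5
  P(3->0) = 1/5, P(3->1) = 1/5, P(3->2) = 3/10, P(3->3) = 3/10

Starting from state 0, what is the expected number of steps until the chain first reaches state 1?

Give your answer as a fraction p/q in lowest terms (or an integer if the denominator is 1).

Answer: 1200/161

Derivation:
Let h_i = expected steps to first reach 1 from state i.
Boundary: h_1 = 0.
First-step equations for the other states:
  h_0 = 1 + 1/10*h_0 + 1/10*h_1 + 3/10*h_2 + 1/2*h_3
  h_2 = 1 + 2/5*h_0 + 1/10*h_1 + 3/10*h_2 + 1/5*h_3
  h_3 = 1 + 1/5*h_0 + 1/5*h_1 + 3/10*h_2 + 3/10*h_3

Substituting h_1 = 0 and rearranging gives the linear system (I - Q) h = 1:
  [9/10, -3/10, -1/2] . (h_0, h_2, h_3) = 1
  [-2/5, 7/10, -1/5] . (h_0, h_2, h_3) = 1
  [-1/5, -3/10, 7/10] . (h_0, h_2, h_3) = 1

Solving yields:
  h_0 = 1200/161
  h_2 = 1230/161
  h_3 = 1100/161

Starting state is 0, so the expected hitting time is h_0 = 1200/161.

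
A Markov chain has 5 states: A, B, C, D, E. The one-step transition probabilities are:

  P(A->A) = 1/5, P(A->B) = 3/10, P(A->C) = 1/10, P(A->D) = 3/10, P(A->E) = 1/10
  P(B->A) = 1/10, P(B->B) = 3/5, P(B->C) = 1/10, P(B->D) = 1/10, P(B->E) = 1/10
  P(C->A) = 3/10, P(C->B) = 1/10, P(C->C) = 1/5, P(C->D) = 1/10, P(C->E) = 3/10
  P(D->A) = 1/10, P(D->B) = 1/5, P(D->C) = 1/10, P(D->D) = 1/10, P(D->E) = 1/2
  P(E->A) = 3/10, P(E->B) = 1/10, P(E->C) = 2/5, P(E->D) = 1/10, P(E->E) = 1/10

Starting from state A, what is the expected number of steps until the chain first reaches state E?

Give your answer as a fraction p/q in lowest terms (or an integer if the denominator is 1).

Let h_i = expected steps to first reach E from state i.
Boundary: h_E = 0.
First-step equations for the other states:
  h_A = 1 + 1/5*h_A + 3/10*h_B + 1/10*h_C + 3/10*h_D + 1/10*h_E
  h_B = 1 + 1/10*h_A + 3/5*h_B + 1/10*h_C + 1/10*h_D + 1/10*h_E
  h_C = 1 + 3/10*h_A + 1/10*h_B + 1/5*h_C + 1/10*h_D + 3/10*h_E
  h_D = 1 + 1/10*h_A + 1/5*h_B + 1/10*h_C + 1/10*h_D + 1/2*h_E

Substituting h_E = 0 and rearranging gives the linear system (I - Q) h = 1:
  [4/5, -3/10, -1/10, -3/10] . (h_A, h_B, h_C, h_D) = 1
  [-1/10, 2/5, -1/10, -1/10] . (h_A, h_B, h_C, h_D) = 1
  [-3/10, -1/10, 4/5, -1/10] . (h_A, h_B, h_C, h_D) = 1
  [-1/10, -1/5, -1/10, 9/10] . (h_A, h_B, h_C, h_D) = 1

Solving yields:
  h_A = 3690/701
  h_B = 4050/701
  h_C = 3070/701
  h_D = 2430/701

Starting state is A, so the expected hitting time is h_A = 3690/701.

Answer: 3690/701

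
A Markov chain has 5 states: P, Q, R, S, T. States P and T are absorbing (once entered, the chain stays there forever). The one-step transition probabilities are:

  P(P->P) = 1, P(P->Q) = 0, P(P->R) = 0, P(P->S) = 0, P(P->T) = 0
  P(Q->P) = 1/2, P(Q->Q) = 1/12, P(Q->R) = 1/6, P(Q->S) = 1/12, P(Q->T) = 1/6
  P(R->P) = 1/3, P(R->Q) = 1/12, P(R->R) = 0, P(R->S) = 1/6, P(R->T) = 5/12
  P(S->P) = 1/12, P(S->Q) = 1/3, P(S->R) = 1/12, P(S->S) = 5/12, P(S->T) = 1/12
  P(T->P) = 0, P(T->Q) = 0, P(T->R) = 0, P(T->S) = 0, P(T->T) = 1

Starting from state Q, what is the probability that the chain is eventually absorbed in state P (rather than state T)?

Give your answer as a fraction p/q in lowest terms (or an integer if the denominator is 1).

Answer: 568/823

Derivation:
Let a_i = P(absorbed in P | start in state i).
Boundary conditions: a_P = 1, a_T = 0.
For each transient state i, a_i = sum_j P(i->j) * a_j:
  a_Q = 1/2*a_P + 1/12*a_Q + 1/6*a_R + 1/12*a_S + 1/6*a_T
  a_R = 1/3*a_P + 1/12*a_Q + 0*a_R + 1/6*a_S + 5/12*a_T
  a_S = 1/12*a_P + 1/3*a_Q + 1/12*a_R + 5/12*a_S + 1/12*a_T

Substituting a_P = 1 and a_T = 0, rearrange to (I - Q) a = r where r[i] = P(i -> P):
  [11/12, -1/6, -1/12] . (a_Q, a_R, a_S) = 1/2
  [-1/12, 1, -1/6] . (a_Q, a_R, a_S) = 1/3
  [-1/3, -1/12, 7/12] . (a_Q, a_R, a_S) = 1/12

Solving yields:
  a_Q = 568/823
  a_R = 405/823
  a_S = 500/823

Starting state is Q, so the absorption probability is a_Q = 568/823.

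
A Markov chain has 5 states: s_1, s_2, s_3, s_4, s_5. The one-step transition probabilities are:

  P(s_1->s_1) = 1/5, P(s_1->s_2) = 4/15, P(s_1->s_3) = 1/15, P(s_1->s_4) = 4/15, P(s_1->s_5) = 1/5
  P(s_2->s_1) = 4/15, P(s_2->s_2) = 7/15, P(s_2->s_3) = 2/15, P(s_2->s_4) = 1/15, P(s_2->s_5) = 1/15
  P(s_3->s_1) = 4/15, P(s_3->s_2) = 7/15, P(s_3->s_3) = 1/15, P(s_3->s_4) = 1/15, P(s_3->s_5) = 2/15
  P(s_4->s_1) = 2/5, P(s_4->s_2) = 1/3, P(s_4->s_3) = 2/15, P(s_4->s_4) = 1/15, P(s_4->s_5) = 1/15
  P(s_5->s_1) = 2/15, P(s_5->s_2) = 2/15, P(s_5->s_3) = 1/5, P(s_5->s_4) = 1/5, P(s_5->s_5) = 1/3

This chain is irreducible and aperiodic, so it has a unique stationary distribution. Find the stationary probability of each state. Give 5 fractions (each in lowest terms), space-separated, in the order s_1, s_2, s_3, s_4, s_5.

The stationary distribution satisfies pi = pi * P, i.e.:
  pi_s_1 = 1/5*pi_s_1 + 4/15*pi_s_2 + 4/15*pi_s_3 + 2/5*pi_s_4 + 2/15*pi_s_5
  pi_s_2 = 4/15*pi_s_1 + 7/15*pi_s_2 + 7/15*pi_s_3 + 1/3*pi_s_4 + 2/15*pi_s_5
  pi_s_3 = 1/15*pi_s_1 + 2/15*pi_s_2 + 1/15*pi_s_3 + 2/15*pi_s_4 + 1/5*pi_s_5
  pi_s_4 = 4/15*pi_s_1 + 1/15*pi_s_2 + 1/15*pi_s_3 + 1/15*pi_s_4 + 1/5*pi_s_5
  pi_s_5 = 1/5*pi_s_1 + 1/15*pi_s_2 + 2/15*pi_s_3 + 1/15*pi_s_4 + 1/3*pi_s_5
with normalization: pi_s_1 + pi_s_2 + pi_s_3 + pi_s_4 + pi_s_5 = 1.

Using the first 4 balance equations plus normalization, the linear system A*pi = b is:
  [-4/5, 4/15, 4/15, 2/5, 2/15] . pi = 0
  [4/15, -8/15, 7/15, 1/3, 2/15] . pi = 0
  [1/15, 2/15, -14/15, 2/15, 1/5] . pi = 0
  [4/15, 1/15, 1/15, -14/15, 1/5] . pi = 0
  [1, 1, 1, 1, 1] . pi = 1

Solving yields:
  pi_s_1 = 5191/20878
  pi_s_2 = 332/949
  pi_s_3 = 2477/20878
  pi_s_4 = 2839/20878
  pi_s_5 = 3067/20878

Verification (pi * P):
  5191/20878*1/5 + 332/949*4/15 + 2477/20878*4/15 + 2839/20878*2/5 + 3067/20878*2/15 = 5191/20878 = pi_s_1  (ok)
  5191/20878*4/15 + 332/949*7/15 + 2477/20878*7/15 + 2839/20878*1/3 + 3067/20878*2/15 = 332/949 = pi_s_2  (ok)
  5191/20878*1/15 + 332/949*2/15 + 2477/20878*1/15 + 2839/20878*2/15 + 3067/20878*1/5 = 2477/20878 = pi_s_3  (ok)
  5191/20878*4/15 + 332/949*1/15 + 2477/20878*1/15 + 2839/20878*1/15 + 3067/20878*1/5 = 2839/20878 = pi_s_4  (ok)
  5191/20878*1/5 + 332/949*1/15 + 2477/20878*2/15 + 2839/20878*1/15 + 3067/20878*1/3 = 3067/20878 = pi_s_5  (ok)

Answer: 5191/20878 332/949 2477/20878 2839/20878 3067/20878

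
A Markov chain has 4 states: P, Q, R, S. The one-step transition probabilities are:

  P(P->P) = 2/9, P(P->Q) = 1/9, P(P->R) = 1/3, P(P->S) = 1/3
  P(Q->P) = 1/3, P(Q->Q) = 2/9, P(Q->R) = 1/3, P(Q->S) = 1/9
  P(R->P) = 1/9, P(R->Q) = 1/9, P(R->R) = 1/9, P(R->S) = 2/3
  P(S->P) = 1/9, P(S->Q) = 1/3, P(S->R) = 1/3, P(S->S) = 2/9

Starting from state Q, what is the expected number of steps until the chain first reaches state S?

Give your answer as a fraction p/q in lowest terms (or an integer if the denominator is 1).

Let h_i = expected steps to first reach S from state i.
Boundary: h_S = 0.
First-step equations for the other states:
  h_P = 1 + 2/9*h_P + 1/9*h_Q + 1/3*h_R + 1/3*h_S
  h_Q = 1 + 1/3*h_P + 2/9*h_Q + 1/3*h_R + 1/9*h_S
  h_R = 1 + 1/9*h_P + 1/9*h_Q + 1/9*h_R + 2/3*h_S

Substituting h_S = 0 and rearranging gives the linear system (I - Q) h = 1:
  [7/9, -1/9, -1/3] . (h_P, h_Q, h_R) = 1
  [-1/3, 7/9, -1/3] . (h_P, h_Q, h_R) = 1
  [-1/9, -1/9, 8/9] . (h_P, h_Q, h_R) = 1

Solving yields:
  h_P = 396/157
  h_Q = 495/157
  h_R = 288/157

Starting state is Q, so the expected hitting time is h_Q = 495/157.

Answer: 495/157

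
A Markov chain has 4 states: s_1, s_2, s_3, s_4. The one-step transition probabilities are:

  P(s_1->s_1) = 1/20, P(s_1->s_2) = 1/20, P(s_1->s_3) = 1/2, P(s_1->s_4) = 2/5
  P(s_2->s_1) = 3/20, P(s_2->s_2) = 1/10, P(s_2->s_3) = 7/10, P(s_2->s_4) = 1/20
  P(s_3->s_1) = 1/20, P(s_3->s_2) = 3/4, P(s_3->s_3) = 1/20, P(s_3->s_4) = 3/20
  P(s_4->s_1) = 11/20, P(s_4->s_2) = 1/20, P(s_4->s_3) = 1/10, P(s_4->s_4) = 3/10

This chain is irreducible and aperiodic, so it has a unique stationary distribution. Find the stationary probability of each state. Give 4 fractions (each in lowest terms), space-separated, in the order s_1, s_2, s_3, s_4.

Answer: 1649/9346 1391/4673 1554/4673 1807/9346

Derivation:
The stationary distribution satisfies pi = pi * P, i.e.:
  pi_s_1 = 1/20*pi_s_1 + 3/20*pi_s_2 + 1/20*pi_s_3 + 11/20*pi_s_4
  pi_s_2 = 1/20*pi_s_1 + 1/10*pi_s_2 + 3/4*pi_s_3 + 1/20*pi_s_4
  pi_s_3 = 1/2*pi_s_1 + 7/10*pi_s_2 + 1/20*pi_s_3 + 1/10*pi_s_4
  pi_s_4 = 2/5*pi_s_1 + 1/20*pi_s_2 + 3/20*pi_s_3 + 3/10*pi_s_4
with normalization: pi_s_1 + pi_s_2 + pi_s_3 + pi_s_4 = 1.

Using the first 3 balance equations plus normalization, the linear system A*pi = b is:
  [-19/20, 3/20, 1/20, 11/20] . pi = 0
  [1/20, -9/10, 3/4, 1/20] . pi = 0
  [1/2, 7/10, -19/20, 1/10] . pi = 0
  [1, 1, 1, 1] . pi = 1

Solving yields:
  pi_s_1 = 1649/9346
  pi_s_2 = 1391/4673
  pi_s_3 = 1554/4673
  pi_s_4 = 1807/9346

Verification (pi * P):
  1649/9346*1/20 + 1391/4673*3/20 + 1554/4673*1/20 + 1807/9346*11/20 = 1649/9346 = pi_s_1  (ok)
  1649/9346*1/20 + 1391/4673*1/10 + 1554/4673*3/4 + 1807/9346*1/20 = 1391/4673 = pi_s_2  (ok)
  1649/9346*1/2 + 1391/4673*7/10 + 1554/4673*1/20 + 1807/9346*1/10 = 1554/4673 = pi_s_3  (ok)
  1649/9346*2/5 + 1391/4673*1/20 + 1554/4673*3/20 + 1807/9346*3/10 = 1807/9346 = pi_s_4  (ok)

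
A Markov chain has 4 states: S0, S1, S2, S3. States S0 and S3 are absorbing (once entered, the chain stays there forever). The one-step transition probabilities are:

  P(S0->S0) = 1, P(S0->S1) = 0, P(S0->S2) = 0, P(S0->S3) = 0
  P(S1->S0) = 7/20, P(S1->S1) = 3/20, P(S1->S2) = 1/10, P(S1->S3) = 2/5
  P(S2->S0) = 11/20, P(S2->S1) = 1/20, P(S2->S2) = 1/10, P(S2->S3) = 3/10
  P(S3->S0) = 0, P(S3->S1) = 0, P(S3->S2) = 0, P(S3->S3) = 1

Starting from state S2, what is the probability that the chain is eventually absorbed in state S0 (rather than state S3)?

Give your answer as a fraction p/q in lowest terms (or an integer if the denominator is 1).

Let a_i = P(absorbed in S0 | start in state i).
Boundary conditions: a_S0 = 1, a_S3 = 0.
For each transient state i, a_i = sum_j P(i->j) * a_j:
  a_S1 = 7/20*a_S0 + 3/20*a_S1 + 1/10*a_S2 + 2/5*a_S3
  a_S2 = 11/20*a_S0 + 1/20*a_S1 + 1/10*a_S2 + 3/10*a_S3

Substituting a_S0 = 1 and a_S3 = 0, rearrange to (I - Q) a = r where r[i] = P(i -> S0):
  [17/20, -1/10] . (a_S1, a_S2) = 7/20
  [-1/20, 9/10] . (a_S1, a_S2) = 11/20

Solving yields:
  a_S1 = 37/76
  a_S2 = 97/152

Starting state is S2, so the absorption probability is a_S2 = 97/152.

Answer: 97/152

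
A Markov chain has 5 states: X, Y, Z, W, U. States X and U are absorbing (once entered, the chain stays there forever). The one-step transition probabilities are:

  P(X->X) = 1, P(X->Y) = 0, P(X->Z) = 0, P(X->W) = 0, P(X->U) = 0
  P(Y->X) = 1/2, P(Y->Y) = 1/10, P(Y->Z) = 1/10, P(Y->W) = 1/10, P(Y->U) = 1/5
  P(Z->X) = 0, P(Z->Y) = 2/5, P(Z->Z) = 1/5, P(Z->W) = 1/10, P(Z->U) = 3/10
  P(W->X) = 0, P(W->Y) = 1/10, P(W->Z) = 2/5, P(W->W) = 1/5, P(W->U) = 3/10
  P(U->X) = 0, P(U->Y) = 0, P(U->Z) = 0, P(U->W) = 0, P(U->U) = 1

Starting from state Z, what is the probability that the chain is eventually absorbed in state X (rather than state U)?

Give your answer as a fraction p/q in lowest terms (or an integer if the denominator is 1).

Let a_i = P(absorbed in X | start in state i).
Boundary conditions: a_X = 1, a_U = 0.
For each transient state i, a_i = sum_j P(i->j) * a_j:
  a_Y = 1/2*a_X + 1/10*a_Y + 1/10*a_Z + 1/10*a_W + 1/5*a_U
  a_Z = 0*a_X + 2/5*a_Y + 1/5*a_Z + 1/10*a_W + 3/10*a_U
  a_W = 0*a_X + 1/10*a_Y + 2/5*a_Z + 1/5*a_W + 3/10*a_U

Substituting a_X = 1 and a_U = 0, rearrange to (I - Q) a = r where r[i] = P(i -> X):
  [9/10, -1/10, -1/10] . (a_Y, a_Z, a_W) = 1/2
  [-2/5, 4/5, -1/10] . (a_Y, a_Z, a_W) = 0
  [-1/10, -2/5, 4/5] . (a_Y, a_Z, a_W) = 0

Solving yields:
  a_Y = 100/161
  a_Z = 55/161
  a_W = 40/161

Starting state is Z, so the absorption probability is a_Z = 55/161.

Answer: 55/161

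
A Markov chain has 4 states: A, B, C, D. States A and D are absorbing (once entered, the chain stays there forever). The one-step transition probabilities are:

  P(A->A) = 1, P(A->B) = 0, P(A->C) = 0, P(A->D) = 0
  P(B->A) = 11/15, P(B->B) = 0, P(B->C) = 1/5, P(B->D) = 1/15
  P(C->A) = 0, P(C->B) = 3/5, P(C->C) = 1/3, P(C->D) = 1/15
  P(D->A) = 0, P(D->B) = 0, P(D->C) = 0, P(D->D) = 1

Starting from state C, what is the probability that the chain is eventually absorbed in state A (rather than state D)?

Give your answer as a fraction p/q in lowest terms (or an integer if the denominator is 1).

Answer: 33/41

Derivation:
Let a_i = P(absorbed in A | start in state i).
Boundary conditions: a_A = 1, a_D = 0.
For each transient state i, a_i = sum_j P(i->j) * a_j:
  a_B = 11/15*a_A + 0*a_B + 1/5*a_C + 1/15*a_D
  a_C = 0*a_A + 3/5*a_B + 1/3*a_C + 1/15*a_D

Substituting a_A = 1 and a_D = 0, rearrange to (I - Q) a = r where r[i] = P(i -> A):
  [1, -1/5] . (a_B, a_C) = 11/15
  [-3/5, 2/3] . (a_B, a_C) = 0

Solving yields:
  a_B = 110/123
  a_C = 33/41

Starting state is C, so the absorption probability is a_C = 33/41.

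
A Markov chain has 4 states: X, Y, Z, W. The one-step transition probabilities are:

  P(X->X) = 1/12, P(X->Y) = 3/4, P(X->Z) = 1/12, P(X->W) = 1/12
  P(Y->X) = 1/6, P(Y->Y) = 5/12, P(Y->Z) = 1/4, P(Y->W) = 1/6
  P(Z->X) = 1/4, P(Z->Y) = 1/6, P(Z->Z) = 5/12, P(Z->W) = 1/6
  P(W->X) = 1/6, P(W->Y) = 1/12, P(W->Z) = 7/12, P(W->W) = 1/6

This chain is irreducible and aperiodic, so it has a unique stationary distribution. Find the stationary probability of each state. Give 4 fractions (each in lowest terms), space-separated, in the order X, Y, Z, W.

Answer: 71/397 547/1588 129/397 241/1588

Derivation:
The stationary distribution satisfies pi = pi * P, i.e.:
  pi_X = 1/12*pi_X + 1/6*pi_Y + 1/4*pi_Z + 1/6*pi_W
  pi_Y = 3/4*pi_X + 5/12*pi_Y + 1/6*pi_Z + 1/12*pi_W
  pi_Z = 1/12*pi_X + 1/4*pi_Y + 5/12*pi_Z + 7/12*pi_W
  pi_W = 1/12*pi_X + 1/6*pi_Y + 1/6*pi_Z + 1/6*pi_W
with normalization: pi_X + pi_Y + pi_Z + pi_W = 1.

Using the first 3 balance equations plus normalization, the linear system A*pi = b is:
  [-11/12, 1/6, 1/4, 1/6] . pi = 0
  [3/4, -7/12, 1/6, 1/12] . pi = 0
  [1/12, 1/4, -7/12, 7/12] . pi = 0
  [1, 1, 1, 1] . pi = 1

Solving yields:
  pi_X = 71/397
  pi_Y = 547/1588
  pi_Z = 129/397
  pi_W = 241/1588

Verification (pi * P):
  71/397*1/12 + 547/1588*1/6 + 129/397*1/4 + 241/1588*1/6 = 71/397 = pi_X  (ok)
  71/397*3/4 + 547/1588*5/12 + 129/397*1/6 + 241/1588*1/12 = 547/1588 = pi_Y  (ok)
  71/397*1/12 + 547/1588*1/4 + 129/397*5/12 + 241/1588*7/12 = 129/397 = pi_Z  (ok)
  71/397*1/12 + 547/1588*1/6 + 129/397*1/6 + 241/1588*1/6 = 241/1588 = pi_W  (ok)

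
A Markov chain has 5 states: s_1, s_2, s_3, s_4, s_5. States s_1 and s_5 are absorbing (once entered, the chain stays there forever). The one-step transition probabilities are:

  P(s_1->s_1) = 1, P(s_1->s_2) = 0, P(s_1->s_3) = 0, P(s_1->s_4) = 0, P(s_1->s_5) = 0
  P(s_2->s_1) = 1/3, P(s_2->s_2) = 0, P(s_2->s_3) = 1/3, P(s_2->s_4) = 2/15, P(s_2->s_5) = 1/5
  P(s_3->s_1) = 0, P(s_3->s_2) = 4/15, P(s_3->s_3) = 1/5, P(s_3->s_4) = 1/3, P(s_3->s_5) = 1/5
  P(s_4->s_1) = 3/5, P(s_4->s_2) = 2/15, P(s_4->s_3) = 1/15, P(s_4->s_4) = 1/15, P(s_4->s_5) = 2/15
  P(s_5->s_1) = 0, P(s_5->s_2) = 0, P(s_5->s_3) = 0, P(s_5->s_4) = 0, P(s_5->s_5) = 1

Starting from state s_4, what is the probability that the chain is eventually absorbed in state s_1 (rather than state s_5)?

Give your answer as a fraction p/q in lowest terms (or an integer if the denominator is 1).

Let a_i = P(absorbed in s_1 | start in state i).
Boundary conditions: a_s_1 = 1, a_s_5 = 0.
For each transient state i, a_i = sum_j P(i->j) * a_j:
  a_s_2 = 1/3*a_s_1 + 0*a_s_2 + 1/3*a_s_3 + 2/15*a_s_4 + 1/5*a_s_5
  a_s_3 = 0*a_s_1 + 4/15*a_s_2 + 1/5*a_s_3 + 1/3*a_s_4 + 1/5*a_s_5
  a_s_4 = 3/5*a_s_1 + 2/15*a_s_2 + 1/15*a_s_3 + 1/15*a_s_4 + 2/15*a_s_5

Substituting a_s_1 = 1 and a_s_5 = 0, rearrange to (I - Q) a = r where r[i] = P(i -> s_1):
  [1, -1/3, -2/15] . (a_s_2, a_s_3, a_s_4) = 1/3
  [-4/15, 4/5, -1/3] . (a_s_2, a_s_3, a_s_4) = 0
  [-2/15, -1/15, 14/15] . (a_s_2, a_s_3, a_s_4) = 3/5

Solving yields:
  a_s_2 = 1256/2059
  a_s_3 = 1077/2059
  a_s_4 = 1580/2059

Starting state is s_4, so the absorption probability is a_s_4 = 1580/2059.

Answer: 1580/2059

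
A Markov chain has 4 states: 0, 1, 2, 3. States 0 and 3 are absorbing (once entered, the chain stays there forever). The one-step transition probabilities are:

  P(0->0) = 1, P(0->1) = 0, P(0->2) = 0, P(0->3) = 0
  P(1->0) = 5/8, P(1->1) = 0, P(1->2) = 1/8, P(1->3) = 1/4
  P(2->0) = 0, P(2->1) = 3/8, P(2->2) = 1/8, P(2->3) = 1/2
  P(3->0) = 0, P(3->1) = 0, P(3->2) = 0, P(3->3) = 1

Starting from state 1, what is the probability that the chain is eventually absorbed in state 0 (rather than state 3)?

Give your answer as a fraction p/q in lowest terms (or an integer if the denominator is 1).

Let a_i = P(absorbed in 0 | start in state i).
Boundary conditions: a_0 = 1, a_3 = 0.
For each transient state i, a_i = sum_j P(i->j) * a_j:
  a_1 = 5/8*a_0 + 0*a_1 + 1/8*a_2 + 1/4*a_3
  a_2 = 0*a_0 + 3/8*a_1 + 1/8*a_2 + 1/2*a_3

Substituting a_0 = 1 and a_3 = 0, rearrange to (I - Q) a = r where r[i] = P(i -> 0):
  [1, -1/8] . (a_1, a_2) = 5/8
  [-3/8, 7/8] . (a_1, a_2) = 0

Solving yields:
  a_1 = 35/53
  a_2 = 15/53

Starting state is 1, so the absorption probability is a_1 = 35/53.

Answer: 35/53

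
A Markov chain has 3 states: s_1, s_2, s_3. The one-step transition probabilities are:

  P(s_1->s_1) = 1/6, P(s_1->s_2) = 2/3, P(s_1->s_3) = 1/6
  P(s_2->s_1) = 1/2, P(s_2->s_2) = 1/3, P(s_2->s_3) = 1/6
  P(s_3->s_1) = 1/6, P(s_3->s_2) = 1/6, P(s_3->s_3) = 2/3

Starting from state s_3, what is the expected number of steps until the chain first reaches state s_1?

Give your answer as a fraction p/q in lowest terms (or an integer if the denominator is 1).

Let h_i = expected steps to first reach s_1 from state i.
Boundary: h_s_1 = 0.
First-step equations for the other states:
  h_s_2 = 1 + 1/2*h_s_1 + 1/3*h_s_2 + 1/6*h_s_3
  h_s_3 = 1 + 1/6*h_s_1 + 1/6*h_s_2 + 2/3*h_s_3

Substituting h_s_1 = 0 and rearranging gives the linear system (I - Q) h = 1:
  [2/3, -1/6] . (h_s_2, h_s_3) = 1
  [-1/6, 1/3] . (h_s_2, h_s_3) = 1

Solving yields:
  h_s_2 = 18/7
  h_s_3 = 30/7

Starting state is s_3, so the expected hitting time is h_s_3 = 30/7.

Answer: 30/7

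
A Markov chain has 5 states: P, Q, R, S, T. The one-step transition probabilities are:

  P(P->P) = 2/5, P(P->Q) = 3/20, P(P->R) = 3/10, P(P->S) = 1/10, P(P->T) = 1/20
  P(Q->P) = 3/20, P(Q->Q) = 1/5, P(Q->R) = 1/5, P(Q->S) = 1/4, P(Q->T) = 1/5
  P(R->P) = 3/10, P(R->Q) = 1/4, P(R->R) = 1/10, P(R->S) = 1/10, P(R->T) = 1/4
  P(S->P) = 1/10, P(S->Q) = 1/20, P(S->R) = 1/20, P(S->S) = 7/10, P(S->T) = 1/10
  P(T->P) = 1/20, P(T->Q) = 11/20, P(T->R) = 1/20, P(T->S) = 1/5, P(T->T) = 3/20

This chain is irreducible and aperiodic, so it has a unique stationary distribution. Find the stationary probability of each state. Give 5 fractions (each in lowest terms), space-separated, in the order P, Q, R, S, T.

Answer: 12677/68766 6592/34383 9037/68766 12241/34383 4693/34383

Derivation:
The stationary distribution satisfies pi = pi * P, i.e.:
  pi_P = 2/5*pi_P + 3/20*pi_Q + 3/10*pi_R + 1/10*pi_S + 1/20*pi_T
  pi_Q = 3/20*pi_P + 1/5*pi_Q + 1/4*pi_R + 1/20*pi_S + 11/20*pi_T
  pi_R = 3/10*pi_P + 1/5*pi_Q + 1/10*pi_R + 1/20*pi_S + 1/20*pi_T
  pi_S = 1/10*pi_P + 1/4*pi_Q + 1/10*pi_R + 7/10*pi_S + 1/5*pi_T
  pi_T = 1/20*pi_P + 1/5*pi_Q + 1/4*pi_R + 1/10*pi_S + 3/20*pi_T
with normalization: pi_P + pi_Q + pi_R + pi_S + pi_T = 1.

Using the first 4 balance equations plus normalization, the linear system A*pi = b is:
  [-3/5, 3/20, 3/10, 1/10, 1/20] . pi = 0
  [3/20, -4/5, 1/4, 1/20, 11/20] . pi = 0
  [3/10, 1/5, -9/10, 1/20, 1/20] . pi = 0
  [1/10, 1/4, 1/10, -3/10, 1/5] . pi = 0
  [1, 1, 1, 1, 1] . pi = 1

Solving yields:
  pi_P = 12677/68766
  pi_Q = 6592/34383
  pi_R = 9037/68766
  pi_S = 12241/34383
  pi_T = 4693/34383

Verification (pi * P):
  12677/68766*2/5 + 6592/34383*3/20 + 9037/68766*3/10 + 12241/34383*1/10 + 4693/34383*1/20 = 12677/68766 = pi_P  (ok)
  12677/68766*3/20 + 6592/34383*1/5 + 9037/68766*1/4 + 12241/34383*1/20 + 4693/34383*11/20 = 6592/34383 = pi_Q  (ok)
  12677/68766*3/10 + 6592/34383*1/5 + 9037/68766*1/10 + 12241/34383*1/20 + 4693/34383*1/20 = 9037/68766 = pi_R  (ok)
  12677/68766*1/10 + 6592/34383*1/4 + 9037/68766*1/10 + 12241/34383*7/10 + 4693/34383*1/5 = 12241/34383 = pi_S  (ok)
  12677/68766*1/20 + 6592/34383*1/5 + 9037/68766*1/4 + 12241/34383*1/10 + 4693/34383*3/20 = 4693/34383 = pi_T  (ok)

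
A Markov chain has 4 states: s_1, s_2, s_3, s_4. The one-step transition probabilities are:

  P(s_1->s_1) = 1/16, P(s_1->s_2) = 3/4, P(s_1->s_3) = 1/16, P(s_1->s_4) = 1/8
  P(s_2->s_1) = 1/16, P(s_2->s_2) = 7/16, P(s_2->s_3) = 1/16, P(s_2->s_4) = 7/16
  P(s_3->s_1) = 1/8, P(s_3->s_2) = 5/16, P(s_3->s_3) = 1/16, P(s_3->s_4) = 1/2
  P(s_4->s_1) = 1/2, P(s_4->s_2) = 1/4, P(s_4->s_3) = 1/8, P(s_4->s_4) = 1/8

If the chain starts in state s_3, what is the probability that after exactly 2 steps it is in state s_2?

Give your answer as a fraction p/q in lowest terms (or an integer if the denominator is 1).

Answer: 3/8

Derivation:
Computing P^2 by repeated multiplication:
P^1 =
  s_1: [1/16, 3/4, 1/16, 1/8]
  s_2: [1/16, 7/16, 1/16, 7/16]
  s_3: [1/8, 5/16, 1/16, 1/2]
  s_4: [1/2, 1/4, 1/8, 1/8]
P^2 =
  s_1: [31/256, 109/256, 9/128, 49/128]
  s_2: [33/128, 47/128, 23/256, 73/256]
  s_3: [73/256, 3/8, 3/32, 63/256]
  s_4: [1/8, 71/128, 9/128, 1/4]

(P^2)[s_3 -> s_2] = 3/8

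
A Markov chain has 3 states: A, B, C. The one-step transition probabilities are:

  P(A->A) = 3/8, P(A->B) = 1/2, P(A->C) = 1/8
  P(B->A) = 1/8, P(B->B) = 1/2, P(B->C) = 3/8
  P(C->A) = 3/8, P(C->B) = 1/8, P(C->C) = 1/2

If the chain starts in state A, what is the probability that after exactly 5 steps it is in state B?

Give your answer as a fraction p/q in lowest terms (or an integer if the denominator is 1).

Answer: 12043/32768

Derivation:
Computing P^5 by repeated multiplication:
P^1 =
  A: [3/8, 1/2, 1/8]
  B: [1/8, 1/2, 3/8]
  C: [3/8, 1/8, 1/2]
P^2 =
  A: [1/4, 29/64, 19/64]
  B: [1/4, 23/64, 25/64]
  C: [11/32, 5/16, 11/32]
P^3 =
  A: [67/256, 199/512, 179/512]
  B: [73/256, 181/512, 185/512]
  C: [19/64, 95/256, 85/256]
P^4 =
  A: [569/2048, 1511/4096, 1447/4096]
  B: [587/2048, 1493/4096, 1429/4096]
  C: [289/1024, 769/2048, 701/2048]
P^5 =
  A: [4633/16384, 12043/32768, 11459/32768]
  B: [4651/16384, 12097/32768, 11369/32768]
  C: [2303/8192, 6089/16384, 5689/16384]

(P^5)[A -> B] = 12043/32768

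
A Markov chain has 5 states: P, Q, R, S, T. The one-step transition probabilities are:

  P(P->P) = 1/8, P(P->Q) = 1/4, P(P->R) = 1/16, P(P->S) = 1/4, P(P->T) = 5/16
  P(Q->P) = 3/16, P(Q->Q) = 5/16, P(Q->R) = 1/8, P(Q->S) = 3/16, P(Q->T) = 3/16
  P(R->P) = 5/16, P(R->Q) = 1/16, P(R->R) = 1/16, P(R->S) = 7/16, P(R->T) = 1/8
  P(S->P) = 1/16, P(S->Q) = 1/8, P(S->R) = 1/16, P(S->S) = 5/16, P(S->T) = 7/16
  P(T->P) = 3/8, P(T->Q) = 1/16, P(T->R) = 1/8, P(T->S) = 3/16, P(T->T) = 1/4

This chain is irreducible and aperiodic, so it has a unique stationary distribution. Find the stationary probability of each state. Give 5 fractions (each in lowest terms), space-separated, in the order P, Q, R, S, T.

Answer: 4227/20299 9539/60897 1835/20299 5176/20299 17644/60897

Derivation:
The stationary distribution satisfies pi = pi * P, i.e.:
  pi_P = 1/8*pi_P + 3/16*pi_Q + 5/16*pi_R + 1/16*pi_S + 3/8*pi_T
  pi_Q = 1/4*pi_P + 5/16*pi_Q + 1/16*pi_R + 1/8*pi_S + 1/16*pi_T
  pi_R = 1/16*pi_P + 1/8*pi_Q + 1/16*pi_R + 1/16*pi_S + 1/8*pi_T
  pi_S = 1/4*pi_P + 3/16*pi_Q + 7/16*pi_R + 5/16*pi_S + 3/16*pi_T
  pi_T = 5/16*pi_P + 3/16*pi_Q + 1/8*pi_R + 7/16*pi_S + 1/4*pi_T
with normalization: pi_P + pi_Q + pi_R + pi_S + pi_T = 1.

Using the first 4 balance equations plus normalization, the linear system A*pi = b is:
  [-7/8, 3/16, 5/16, 1/16, 3/8] . pi = 0
  [1/4, -11/16, 1/16, 1/8, 1/16] . pi = 0
  [1/16, 1/8, -15/16, 1/16, 1/8] . pi = 0
  [1/4, 3/16, 7/16, -11/16, 3/16] . pi = 0
  [1, 1, 1, 1, 1] . pi = 1

Solving yields:
  pi_P = 4227/20299
  pi_Q = 9539/60897
  pi_R = 1835/20299
  pi_S = 5176/20299
  pi_T = 17644/60897

Verification (pi * P):
  4227/20299*1/8 + 9539/60897*3/16 + 1835/20299*5/16 + 5176/20299*1/16 + 17644/60897*3/8 = 4227/20299 = pi_P  (ok)
  4227/20299*1/4 + 9539/60897*5/16 + 1835/20299*1/16 + 5176/20299*1/8 + 17644/60897*1/16 = 9539/60897 = pi_Q  (ok)
  4227/20299*1/16 + 9539/60897*1/8 + 1835/20299*1/16 + 5176/20299*1/16 + 17644/60897*1/8 = 1835/20299 = pi_R  (ok)
  4227/20299*1/4 + 9539/60897*3/16 + 1835/20299*7/16 + 5176/20299*5/16 + 17644/60897*3/16 = 5176/20299 = pi_S  (ok)
  4227/20299*5/16 + 9539/60897*3/16 + 1835/20299*1/8 + 5176/20299*7/16 + 17644/60897*1/4 = 17644/60897 = pi_T  (ok)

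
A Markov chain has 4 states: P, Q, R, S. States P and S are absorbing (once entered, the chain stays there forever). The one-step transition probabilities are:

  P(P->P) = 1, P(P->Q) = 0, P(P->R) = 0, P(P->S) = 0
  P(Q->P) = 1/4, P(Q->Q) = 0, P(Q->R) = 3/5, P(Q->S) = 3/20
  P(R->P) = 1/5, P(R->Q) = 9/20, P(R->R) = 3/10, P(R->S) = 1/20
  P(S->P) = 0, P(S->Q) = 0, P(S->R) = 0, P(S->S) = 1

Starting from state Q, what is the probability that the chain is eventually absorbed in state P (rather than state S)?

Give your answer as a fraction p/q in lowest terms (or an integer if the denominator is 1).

Answer: 59/86

Derivation:
Let a_i = P(absorbed in P | start in state i).
Boundary conditions: a_P = 1, a_S = 0.
For each transient state i, a_i = sum_j P(i->j) * a_j:
  a_Q = 1/4*a_P + 0*a_Q + 3/5*a_R + 3/20*a_S
  a_R = 1/5*a_P + 9/20*a_Q + 3/10*a_R + 1/20*a_S

Substituting a_P = 1 and a_S = 0, rearrange to (I - Q) a = r where r[i] = P(i -> P):
  [1, -3/5] . (a_Q, a_R) = 1/4
  [-9/20, 7/10] . (a_Q, a_R) = 1/5

Solving yields:
  a_Q = 59/86
  a_R = 125/172

Starting state is Q, so the absorption probability is a_Q = 59/86.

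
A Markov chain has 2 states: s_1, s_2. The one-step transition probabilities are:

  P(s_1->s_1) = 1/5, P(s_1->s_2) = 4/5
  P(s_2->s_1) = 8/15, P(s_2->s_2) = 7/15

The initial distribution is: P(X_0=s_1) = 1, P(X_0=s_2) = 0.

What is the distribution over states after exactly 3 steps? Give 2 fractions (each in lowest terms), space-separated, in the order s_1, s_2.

Answer: 17/45 28/45

Derivation:
Propagating the distribution step by step (d_{t+1} = d_t * P):
d_0 = (s_1=1, s_2=0)
  d_1[s_1] = 1*1/5 + 0*8/15 = 1/5
  d_1[s_2] = 1*4/5 + 0*7/15 = 4/5
d_1 = (s_1=1/5, s_2=4/5)
  d_2[s_1] = 1/5*1/5 + 4/5*8/15 = 7/15
  d_2[s_2] = 1/5*4/5 + 4/5*7/15 = 8/15
d_2 = (s_1=7/15, s_2=8/15)
  d_3[s_1] = 7/15*1/5 + 8/15*8/15 = 17/45
  d_3[s_2] = 7/15*4/5 + 8/15*7/15 = 28/45
d_3 = (s_1=17/45, s_2=28/45)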